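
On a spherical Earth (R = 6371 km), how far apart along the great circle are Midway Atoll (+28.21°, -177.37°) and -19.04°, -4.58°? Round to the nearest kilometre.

Δλ = -4.58 − -177.37 = 172.79°.
Δφ = -19.04 − 28.21 = -47.25°.
a = sin²(Δφ/2) + cos φ₁ · cos φ₂ · sin²(Δλ/2) = 0.990317.
c = 2·atan2(√a, √(1−a)) = 2.94446 rad → d = 6371·c ≈ 18759.18 km.

18759 km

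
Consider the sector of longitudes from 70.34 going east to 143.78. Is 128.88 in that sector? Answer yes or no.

Yes

Band width going east from +70.34° to +143.78°: ((143.78 − 70.34) mod 360) = 73.44°.
Offset of +128.88° east of the west edge: ((128.88 − 70.34) mod 360) = 58.54°.
58.54° ≤ 73.44° ⇒ inside.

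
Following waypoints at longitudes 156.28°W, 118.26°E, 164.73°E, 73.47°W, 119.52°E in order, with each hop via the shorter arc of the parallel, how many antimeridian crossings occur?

Leg 1: -156.28° → +118.26°, shortest Δλ = -85.46° (west) — crosses 180°.
Leg 2: +118.26° → +164.73°, shortest Δλ = 46.47° (east) — does not cross 180°.
Leg 3: +164.73° → -73.47°, shortest Δλ = 121.8° (east) — crosses 180°.
Leg 4: -73.47° → +119.52°, shortest Δλ = -167.01° (west) — crosses 180°.
Total crossings: 3.

3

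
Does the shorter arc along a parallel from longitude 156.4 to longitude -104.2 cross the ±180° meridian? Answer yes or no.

Yes

Naïve |-104.2 − 156.4| = 260.6° > 180°, so the shorter arc goes the other way round — across 180°.
Signed shortest Δλ = ((-104.2 − 156.4 + 180) mod 360) − 180 = 99.4°.
Going east by 99.4° from +156.4° passes through 180° before reaching -104.2°.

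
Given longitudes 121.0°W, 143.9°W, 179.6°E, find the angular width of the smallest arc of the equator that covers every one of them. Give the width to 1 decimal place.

Sort the longitudes: -143.9°, -121.0°, +179.6°.
Eastward gaps between consecutive values (wrapping around): 22.9°, 300.6°, 36.5°.
Largest gap = 300.6° ⇒ minimal covering band is its complement: 360° − 300.6° = 59.4°.
Band runs from +179.6° eastward to -121.0°, crossing the antimeridian.

59.4°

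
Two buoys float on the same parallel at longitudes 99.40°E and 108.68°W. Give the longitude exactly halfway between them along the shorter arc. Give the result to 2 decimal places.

175.36°E

Signed shortest Δλ from +99.40° to -108.68° is +151.92°.
Midpoint longitude = +99.40° + (+151.92°)/2 = +99.40° + 75.96° = +175.36°.
(The naïve average (+99.40 + -108.68)/2 = -4.64° is on the wrong side of the globe.)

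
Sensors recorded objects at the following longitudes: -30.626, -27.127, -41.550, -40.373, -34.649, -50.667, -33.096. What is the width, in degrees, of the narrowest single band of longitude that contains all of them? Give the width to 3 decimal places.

23.540°

Sort the longitudes: -50.667°, -41.550°, -40.373°, -34.649°, -33.096°, -30.626°, -27.127°.
Eastward gaps between consecutive values (wrapping around): 9.117°, 1.177°, 5.724°, 1.553°, 2.470°, 3.499°, 336.460°.
Largest gap = 336.460° ⇒ minimal covering band is its complement: 360° − 336.460° = 23.540°.
Band runs from -50.667° eastward to -27.127°.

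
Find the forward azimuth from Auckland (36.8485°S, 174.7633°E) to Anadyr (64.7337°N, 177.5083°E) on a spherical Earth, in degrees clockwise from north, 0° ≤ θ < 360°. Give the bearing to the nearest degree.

Δλ = 177.5083 − 174.7633 = 2.7450°.
θ = atan2( sin Δλ · cos φ₂ , cos φ₁ · sin φ₂ − sin φ₁ · cos φ₂ · cos Δλ )
  = atan2(0.02044, 0.97934) = 1.196° → normalised to [0°, 360°): 1.196°.

1°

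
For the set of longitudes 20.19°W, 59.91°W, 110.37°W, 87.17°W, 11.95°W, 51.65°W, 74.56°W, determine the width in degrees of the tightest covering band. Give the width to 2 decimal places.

Sort the longitudes: -110.37°, -87.17°, -74.56°, -59.91°, -51.65°, -20.19°, -11.95°.
Eastward gaps between consecutive values (wrapping around): 23.20°, 12.61°, 14.65°, 8.26°, 31.46°, 8.24°, 261.58°.
Largest gap = 261.58° ⇒ minimal covering band is its complement: 360° − 261.58° = 98.42°.
Band runs from -110.37° eastward to -11.95°.

98.42°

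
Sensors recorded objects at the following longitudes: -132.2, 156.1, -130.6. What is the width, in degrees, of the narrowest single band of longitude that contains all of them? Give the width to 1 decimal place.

73.3°

Sort the longitudes: -132.2°, -130.6°, +156.1°.
Eastward gaps between consecutive values (wrapping around): 1.6°, 286.7°, 71.7°.
Largest gap = 286.7° ⇒ minimal covering band is its complement: 360° − 286.7° = 73.3°.
Band runs from +156.1° eastward to -130.6°, crossing the antimeridian.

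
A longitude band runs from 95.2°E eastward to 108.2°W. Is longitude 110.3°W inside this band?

Yes

Band width going east from +95.2° to -108.2°: ((-108.2 − 95.2) mod 360) = 156.6°.
Offset of -110.3° east of the west edge: ((-110.3 − 95.2) mod 360) = 154.5°.
154.5° ≤ 156.6° ⇒ inside.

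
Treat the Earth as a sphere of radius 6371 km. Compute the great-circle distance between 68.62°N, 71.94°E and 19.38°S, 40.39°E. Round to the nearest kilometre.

Δλ = 40.39 − 71.94 = -31.55°.
Δφ = -19.38 − 68.62 = -88.00°.
a = sin²(Δφ/2) + cos φ₁ · cos φ₂ · sin²(Δλ/2) = 0.507967.
c = 2·atan2(√a, √(1−a)) = 1.58673 rad → d = 6371·c ≈ 10109.06 km.

10109 km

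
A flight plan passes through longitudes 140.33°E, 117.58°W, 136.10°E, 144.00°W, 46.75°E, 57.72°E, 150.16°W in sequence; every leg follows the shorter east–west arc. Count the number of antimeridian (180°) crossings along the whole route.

5

Leg 1: +140.33° → -117.58°, shortest Δλ = 102.09° (east) — crosses 180°.
Leg 2: -117.58° → +136.10°, shortest Δλ = -106.32° (west) — crosses 180°.
Leg 3: +136.10° → -144.00°, shortest Δλ = 79.9° (east) — crosses 180°.
Leg 4: -144.00° → +46.75°, shortest Δλ = -169.25° (west) — crosses 180°.
Leg 5: +46.75° → +57.72°, shortest Δλ = 10.97° (east) — does not cross 180°.
Leg 6: +57.72° → -150.16°, shortest Δλ = 152.12° (east) — crosses 180°.
Total crossings: 5.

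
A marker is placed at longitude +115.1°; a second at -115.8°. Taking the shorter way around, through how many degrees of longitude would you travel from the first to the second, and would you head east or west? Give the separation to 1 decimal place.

Raw difference: -115.8 − 115.1 = -230.9°.
Normalise into (−180°, 180°]: -230.9° + 360° = 129.1°.
Positive ⇒ the second point lies to the east; separation 129.1°.

129.1° east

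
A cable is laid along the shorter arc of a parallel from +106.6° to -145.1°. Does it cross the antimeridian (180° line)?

Naïve |-145.1 − 106.6| = 251.7° > 180°, so the shorter arc goes the other way round — across 180°.
Signed shortest Δλ = ((-145.1 − 106.6 + 180) mod 360) − 180 = 108.3°.
Going east by 108.3° from +106.6° passes through 180° before reaching -145.1°.

Yes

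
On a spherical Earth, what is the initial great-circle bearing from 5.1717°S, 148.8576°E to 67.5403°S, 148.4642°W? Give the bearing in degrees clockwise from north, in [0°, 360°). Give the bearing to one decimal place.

Δλ = -148.4642 − 148.8576 = -297.3218°; wrapped into (−180°, 180°]: 62.6782°.
θ = atan2( sin Δλ · cos φ₂ , cos φ₁ · sin φ₂ − sin φ₁ · cos φ₂ · cos Δλ )
  = atan2(0.33941, -0.90458) = 159.433° → normalised to [0°, 360°): 159.433°.

159.4°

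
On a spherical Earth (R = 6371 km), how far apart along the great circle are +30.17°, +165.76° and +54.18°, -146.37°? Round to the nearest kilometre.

4634 km

Δλ = -146.37 − 165.76 = -312.13°; wrapped into (−180°, 180°]: 47.87°.
Δφ = 54.18 − 30.17 = 24.01°.
a = sin²(Δφ/2) + cos φ₁ · cos φ₂ · sin²(Δλ/2) = 0.126540.
c = 2·atan2(√a, √(1−a)) = 0.72738 rad → d = 6371·c ≈ 4634.14 km.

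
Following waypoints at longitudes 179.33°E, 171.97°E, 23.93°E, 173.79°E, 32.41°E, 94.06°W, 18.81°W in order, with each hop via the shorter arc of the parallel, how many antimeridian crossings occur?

Leg 1: +179.33° → +171.97°, shortest Δλ = -7.36° (west) — does not cross 180°.
Leg 2: +171.97° → +23.93°, shortest Δλ = -148.04° (west) — does not cross 180°.
Leg 3: +23.93° → +173.79°, shortest Δλ = 149.86° (east) — does not cross 180°.
Leg 4: +173.79° → +32.41°, shortest Δλ = -141.38° (west) — does not cross 180°.
Leg 5: +32.41° → -94.06°, shortest Δλ = -126.47° (west) — does not cross 180°.
Leg 6: -94.06° → -18.81°, shortest Δλ = 75.25° (east) — does not cross 180°.
Total crossings: 0.

0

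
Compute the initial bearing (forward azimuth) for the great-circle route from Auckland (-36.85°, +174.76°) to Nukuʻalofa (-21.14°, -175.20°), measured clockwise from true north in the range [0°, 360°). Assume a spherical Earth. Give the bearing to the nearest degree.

Δλ = -175.20 − 174.76 = -349.96°; wrapped into (−180°, 180°]: 10.04°.
θ = atan2( sin Δλ · cos φ₂ , cos φ₁ · sin φ₂ − sin φ₁ · cos φ₂ · cos Δλ )
  = atan2(0.16260, 0.26220) = 31.805° → normalised to [0°, 360°): 31.805°.

32°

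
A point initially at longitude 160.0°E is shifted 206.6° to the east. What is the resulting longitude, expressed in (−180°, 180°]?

6.6°E

Start at +160.0°; shift +206.6° → +366.6°.
+366.6° lies outside (−180°, 180°]; subtract 360° → +6.6°.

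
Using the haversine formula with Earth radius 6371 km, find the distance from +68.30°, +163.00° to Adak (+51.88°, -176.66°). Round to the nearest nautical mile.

1146 nmi

Δλ = -176.66 − 163.00 = -339.66°; wrapped into (−180°, 180°]: 20.34°.
Δφ = 51.88 − 68.30 = -16.42°.
a = sin²(Δφ/2) + cos φ₁ · cos φ₂ · sin²(Δλ/2) = 0.027508.
c = 2·atan2(√a, √(1−a)) = 0.33325 rad → d = 6371·c ≈ 2123.15 km ≈ 1146.41 nmi.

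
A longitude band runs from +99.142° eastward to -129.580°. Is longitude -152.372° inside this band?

Yes

Band width going east from +99.142° to -129.580°: ((-129.580 − 99.142) mod 360) = 131.278°.
Offset of -152.372° east of the west edge: ((-152.372 − 99.142) mod 360) = 108.486°.
108.486° ≤ 131.278° ⇒ inside.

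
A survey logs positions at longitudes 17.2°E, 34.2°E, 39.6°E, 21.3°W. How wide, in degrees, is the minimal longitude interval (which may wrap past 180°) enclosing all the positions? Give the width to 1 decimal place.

Sort the longitudes: -21.3°, +17.2°, +34.2°, +39.6°.
Eastward gaps between consecutive values (wrapping around): 38.5°, 17.0°, 5.4°, 299.1°.
Largest gap = 299.1° ⇒ minimal covering band is its complement: 360° − 299.1° = 60.9°.
Band runs from -21.3° eastward to +39.6°.

60.9°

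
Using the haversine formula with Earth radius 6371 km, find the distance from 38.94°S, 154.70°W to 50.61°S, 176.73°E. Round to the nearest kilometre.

2578 km

Δλ = 176.73 − -154.70 = 331.43°; wrapped into (−180°, 180°]: -28.57°.
Δφ = -50.61 − -38.94 = -11.67°.
a = sin²(Δφ/2) + cos φ₁ · cos φ₂ · sin²(Δλ/2) = 0.040387.
c = 2·atan2(√a, √(1−a)) = 0.40469 rad → d = 6371·c ≈ 2578.26 km.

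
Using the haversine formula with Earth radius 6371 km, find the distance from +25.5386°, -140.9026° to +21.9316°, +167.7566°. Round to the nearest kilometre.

5210 km

Δλ = 167.7566 − -140.9026 = 308.6592°; wrapped into (−180°, 180°]: -51.3408°.
Δφ = 21.9316 − 25.5386 = -3.6070°.
a = sin²(Δφ/2) + cos φ₁ · cos φ₂ · sin²(Δλ/2) = 0.158058.
c = 2·atan2(√a, √(1−a)) = 0.81772 rad → d = 6371·c ≈ 5209.72 km.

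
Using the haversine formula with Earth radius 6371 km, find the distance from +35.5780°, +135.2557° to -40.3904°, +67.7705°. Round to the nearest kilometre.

Δλ = 67.7705 − 135.2557 = -67.4852°.
Δφ = -40.3904 − 35.5780 = -75.9684°.
a = sin²(Δφ/2) + cos φ₁ · cos φ₂ · sin²(Δλ/2) = 0.569901.
c = 2·atan2(√a, √(1−a)) = 1.71106 rad → d = 6371·c ≈ 10901.15 km.

10901 km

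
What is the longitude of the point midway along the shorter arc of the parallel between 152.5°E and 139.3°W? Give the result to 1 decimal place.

173.4°W

Signed shortest Δλ from +152.5° to -139.3° is +68.2°.
Midpoint longitude = +152.5° + (+68.2°)/2 = +152.5° + 34.1° = +186.6°.
Normalise into (−180°, 180°]: -173.4°.
(The naïve average (+152.5 + -139.3)/2 = 6.6° is on the wrong side of the globe.)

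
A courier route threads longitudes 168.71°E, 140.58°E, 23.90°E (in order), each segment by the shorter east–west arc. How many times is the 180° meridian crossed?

0

Leg 1: +168.71° → +140.58°, shortest Δλ = -28.13° (west) — does not cross 180°.
Leg 2: +140.58° → +23.90°, shortest Δλ = -116.68° (west) — does not cross 180°.
Total crossings: 0.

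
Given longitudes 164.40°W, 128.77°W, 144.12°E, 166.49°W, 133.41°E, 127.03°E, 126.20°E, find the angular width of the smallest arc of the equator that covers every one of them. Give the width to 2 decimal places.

Sort the longitudes: -166.49°, -164.40°, -128.77°, +126.20°, +127.03°, +133.41°, +144.12°.
Eastward gaps between consecutive values (wrapping around): 2.09°, 35.63°, 254.97°, 0.83°, 6.38°, 10.71°, 49.39°.
Largest gap = 254.97° ⇒ minimal covering band is its complement: 360° − 254.97° = 105.03°.
Band runs from +126.20° eastward to -128.77°, crossing the antimeridian.

105.03°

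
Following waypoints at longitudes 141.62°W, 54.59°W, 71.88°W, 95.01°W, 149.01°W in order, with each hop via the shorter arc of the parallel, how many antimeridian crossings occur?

Leg 1: -141.62° → -54.59°, shortest Δλ = 87.03° (east) — does not cross 180°.
Leg 2: -54.59° → -71.88°, shortest Δλ = -17.29° (west) — does not cross 180°.
Leg 3: -71.88° → -95.01°, shortest Δλ = -23.13° (west) — does not cross 180°.
Leg 4: -95.01° → -149.01°, shortest Δλ = -54.0° (west) — does not cross 180°.
Total crossings: 0.

0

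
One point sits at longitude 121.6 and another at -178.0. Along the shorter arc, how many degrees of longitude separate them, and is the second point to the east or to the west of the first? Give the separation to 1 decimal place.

60.4° east

Raw difference: -178.0 − 121.6 = -299.6°.
Normalise into (−180°, 180°]: -299.6° + 360° = 60.4°.
Positive ⇒ the second point lies to the east; separation 60.4°.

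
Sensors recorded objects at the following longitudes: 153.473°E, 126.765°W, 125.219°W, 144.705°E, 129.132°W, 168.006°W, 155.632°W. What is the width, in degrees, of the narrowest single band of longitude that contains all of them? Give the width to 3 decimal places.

90.076°

Sort the longitudes: -168.006°, -155.632°, -129.132°, -126.765°, -125.219°, +144.705°, +153.473°.
Eastward gaps between consecutive values (wrapping around): 12.374°, 26.500°, 2.367°, 1.546°, 269.924°, 8.768°, 38.521°.
Largest gap = 269.924° ⇒ minimal covering band is its complement: 360° − 269.924° = 90.076°.
Band runs from +144.705° eastward to -125.219°, crossing the antimeridian.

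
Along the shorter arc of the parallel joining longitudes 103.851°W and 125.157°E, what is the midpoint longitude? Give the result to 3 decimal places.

169.347°W

Signed shortest Δλ from -103.851° to +125.157° is -130.992°.
Midpoint longitude = -103.851° + (-130.992°)/2 = -103.851° − 65.496° = -169.347°.
(The naïve average (-103.851 + +125.157)/2 = 10.653° is on the wrong side of the globe.)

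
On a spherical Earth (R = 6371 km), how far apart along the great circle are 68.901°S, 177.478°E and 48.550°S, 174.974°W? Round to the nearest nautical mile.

1242 nmi

Δλ = -174.974 − 177.478 = -352.452°; wrapped into (−180°, 180°]: 7.548°.
Δφ = -48.550 − -68.901 = 20.351°.
a = sin²(Δφ/2) + cos φ₁ · cos φ₂ · sin²(Δλ/2) = 0.032243.
c = 2·atan2(√a, √(1−a)) = 0.36108 rad → d = 6371·c ≈ 2300.46 km ≈ 1242.15 nmi.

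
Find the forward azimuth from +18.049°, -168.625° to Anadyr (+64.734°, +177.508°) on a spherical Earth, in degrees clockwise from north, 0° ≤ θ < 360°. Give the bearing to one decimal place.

Δλ = 177.508 − -168.625 = 346.133°; wrapped into (−180°, 180°]: -13.867°.
θ = atan2( sin Δλ · cos φ₂ , cos φ₁ · sin φ₂ − sin φ₁ · cos φ₂ · cos Δλ )
  = atan2(-0.10230, 0.73145) = -7.961° → normalised to [0°, 360°): 352.039°.

352.0°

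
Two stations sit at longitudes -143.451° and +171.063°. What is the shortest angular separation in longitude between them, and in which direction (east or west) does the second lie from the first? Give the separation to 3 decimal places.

Raw difference: 171.063 − -143.451 = 314.514°.
Normalise into (−180°, 180°]: 314.514° − 360° = -45.486°.
Negative ⇒ the second point lies to the west; separation 45.486°.

45.486° west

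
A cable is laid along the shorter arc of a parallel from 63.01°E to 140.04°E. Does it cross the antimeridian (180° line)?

No

Signed shortest Δλ = ((140.04 − 63.01 + 180) mod 360) − 180 = 77.03°.
Going east by 77.03° from +63.01° reaches +140.04° without touching 180°.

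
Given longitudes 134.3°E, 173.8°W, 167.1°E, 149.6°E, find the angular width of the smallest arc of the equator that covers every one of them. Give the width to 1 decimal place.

51.9°

Sort the longitudes: -173.8°, +134.3°, +149.6°, +167.1°.
Eastward gaps between consecutive values (wrapping around): 308.1°, 15.3°, 17.5°, 19.1°.
Largest gap = 308.1° ⇒ minimal covering band is its complement: 360° − 308.1° = 51.9°.
Band runs from +134.3° eastward to -173.8°, crossing the antimeridian.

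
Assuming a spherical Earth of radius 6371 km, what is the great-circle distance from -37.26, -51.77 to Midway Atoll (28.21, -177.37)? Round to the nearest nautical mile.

8045 nmi

Δλ = -177.37 − -51.77 = -125.60°.
Δφ = 28.21 − -37.26 = 65.47°.
a = sin²(Δφ/2) + cos φ₁ · cos φ₂ · sin²(Δλ/2) = 0.847234.
c = 2·atan2(√a, √(1−a)) = 2.33848 rad → d = 6371·c ≈ 14898.44 km ≈ 8044.52 nmi.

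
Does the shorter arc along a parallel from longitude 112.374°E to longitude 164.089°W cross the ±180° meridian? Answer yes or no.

Yes

Naïve |-164.089 − 112.374| = 276.463° > 180°, so the shorter arc goes the other way round — across 180°.
Signed shortest Δλ = ((-164.089 − 112.374 + 180) mod 360) − 180 = 83.537°.
Going east by 83.537° from +112.374° passes through 180° before reaching -164.089°.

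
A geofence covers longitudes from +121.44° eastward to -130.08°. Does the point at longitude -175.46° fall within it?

Yes

Band width going east from +121.44° to -130.08°: ((-130.08 − 121.44) mod 360) = 108.48°.
Offset of -175.46° east of the west edge: ((-175.46 − 121.44) mod 360) = 63.10°.
63.10° ≤ 108.48° ⇒ inside.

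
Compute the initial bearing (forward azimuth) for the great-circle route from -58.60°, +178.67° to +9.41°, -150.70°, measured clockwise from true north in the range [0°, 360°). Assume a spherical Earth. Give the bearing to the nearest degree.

32°

Δλ = -150.70 − 178.67 = -329.37°; wrapped into (−180°, 180°]: 30.63°.
θ = atan2( sin Δλ · cos φ₂ , cos φ₁ · sin φ₂ − sin φ₁ · cos φ₂ · cos Δλ )
  = atan2(0.50264, 0.80976) = 31.829° → normalised to [0°, 360°): 31.829°.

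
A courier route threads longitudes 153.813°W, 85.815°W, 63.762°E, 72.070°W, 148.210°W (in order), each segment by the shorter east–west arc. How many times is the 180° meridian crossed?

Leg 1: -153.813° → -85.815°, shortest Δλ = 67.998° (east) — does not cross 180°.
Leg 2: -85.815° → +63.762°, shortest Δλ = 149.577° (east) — does not cross 180°.
Leg 3: +63.762° → -72.070°, shortest Δλ = -135.832° (west) — does not cross 180°.
Leg 4: -72.070° → -148.210°, shortest Δλ = -76.14° (west) — does not cross 180°.
Total crossings: 0.

0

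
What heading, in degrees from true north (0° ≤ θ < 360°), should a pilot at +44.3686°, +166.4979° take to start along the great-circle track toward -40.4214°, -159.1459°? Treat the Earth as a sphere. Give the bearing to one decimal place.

Δλ = -159.1459 − 166.4979 = -325.6438°; wrapped into (−180°, 180°]: 34.3562°.
θ = atan2( sin Δλ · cos φ₂ , cos φ₁ · sin φ₂ − sin φ₁ · cos φ₂ · cos Δλ )
  = atan2(0.42963, -0.90300) = 154.556° → normalised to [0°, 360°): 154.556°.

154.6°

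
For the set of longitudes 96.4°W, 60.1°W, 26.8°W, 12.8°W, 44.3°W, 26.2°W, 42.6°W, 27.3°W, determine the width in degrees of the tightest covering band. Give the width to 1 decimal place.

83.6°

Sort the longitudes: -96.4°, -60.1°, -44.3°, -42.6°, -27.3°, -26.8°, -26.2°, -12.8°.
Eastward gaps between consecutive values (wrapping around): 36.3°, 15.8°, 1.7°, 15.3°, 0.5°, 0.6°, 13.4°, 276.4°.
Largest gap = 276.4° ⇒ minimal covering band is its complement: 360° − 276.4° = 83.6°.
Band runs from -96.4° eastward to -12.8°.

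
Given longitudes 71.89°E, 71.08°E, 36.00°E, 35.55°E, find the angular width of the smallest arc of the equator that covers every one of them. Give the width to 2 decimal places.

36.34°

Sort the longitudes: +35.55°, +36.00°, +71.08°, +71.89°.
Eastward gaps between consecutive values (wrapping around): 0.45°, 35.08°, 0.81°, 323.66°.
Largest gap = 323.66° ⇒ minimal covering band is its complement: 360° − 323.66° = 36.34°.
Band runs from +35.55° eastward to +71.89°.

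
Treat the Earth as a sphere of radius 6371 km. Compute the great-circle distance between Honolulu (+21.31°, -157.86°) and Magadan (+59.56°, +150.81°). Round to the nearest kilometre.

Δλ = 150.81 − -157.86 = 308.67°; wrapped into (−180°, 180°]: -51.33°.
Δφ = 59.56 − 21.31 = 38.25°.
a = sin²(Δφ/2) + cos φ₁ · cos φ₂ · sin²(Δλ/2) = 0.195880.
c = 2·atan2(√a, √(1−a)) = 0.91695 rad → d = 6371·c ≈ 5841.92 km.

5842 km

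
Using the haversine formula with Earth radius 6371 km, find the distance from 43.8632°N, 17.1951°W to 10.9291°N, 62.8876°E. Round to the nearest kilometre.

8376 km

Δλ = 62.8876 − -17.1951 = 80.0827°.
Δφ = 10.9291 − 43.8632 = -32.9341°.
a = sin²(Δφ/2) + cos φ₁ · cos φ₂ · sin²(Δλ/2) = 0.373350.
c = 2·atan2(√a, √(1−a)) = 1.31471 rad → d = 6371·c ≈ 8376.00 km.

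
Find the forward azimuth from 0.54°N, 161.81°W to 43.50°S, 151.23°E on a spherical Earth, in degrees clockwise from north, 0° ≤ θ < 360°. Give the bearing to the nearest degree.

217°

Δλ = 151.23 − -161.81 = 313.04°; wrapped into (−180°, 180°]: -46.96°.
θ = atan2( sin Δλ · cos φ₂ , cos φ₁ · sin φ₂ − sin φ₁ · cos φ₂ · cos Δλ )
  = atan2(-0.53016, -0.69299) = -142.583° → normalised to [0°, 360°): 217.417°.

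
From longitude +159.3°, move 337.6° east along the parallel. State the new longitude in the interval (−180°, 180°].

Start at +159.3°; shift +337.6° → +496.9°.
+496.9° lies outside (−180°, 180°]; subtract 360° → +136.9°.

+136.9°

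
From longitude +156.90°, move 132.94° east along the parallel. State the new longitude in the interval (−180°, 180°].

Start at +156.90°; shift +132.94° → +289.84°.
+289.84° lies outside (−180°, 180°]; subtract 360° → -70.16°.

-70.16°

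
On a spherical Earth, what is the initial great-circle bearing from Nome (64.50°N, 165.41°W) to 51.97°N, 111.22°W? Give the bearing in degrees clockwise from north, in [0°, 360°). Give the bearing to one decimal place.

88.4°

Δλ = -111.22 − -165.41 = 54.19°.
θ = atan2( sin Δλ · cos φ₂ , cos φ₁ · sin φ₂ − sin φ₁ · cos φ₂ · cos Δλ )
  = atan2(0.49961, 0.01376) = 88.423° → normalised to [0°, 360°): 88.423°.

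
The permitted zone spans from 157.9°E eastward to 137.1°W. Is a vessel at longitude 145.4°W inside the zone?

Band width going east from +157.9° to -137.1°: ((-137.1 − 157.9) mod 360) = 65.0°.
Offset of -145.4° east of the west edge: ((-145.4 − 157.9) mod 360) = 56.7°.
56.7° ≤ 65.0° ⇒ inside.

Yes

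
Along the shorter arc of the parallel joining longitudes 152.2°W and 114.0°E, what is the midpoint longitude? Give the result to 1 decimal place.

Signed shortest Δλ from -152.2° to +114.0° is -93.8°.
Midpoint longitude = -152.2° + (-93.8°)/2 = -152.2° − 46.9° = -199.1°.
Normalise into (−180°, 180°]: +160.9°.
(The naïve average (-152.2 + +114.0)/2 = -19.1° is on the wrong side of the globe.)

160.9°E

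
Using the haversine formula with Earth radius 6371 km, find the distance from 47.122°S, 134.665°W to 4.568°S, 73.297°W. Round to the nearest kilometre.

Δλ = -73.297 − -134.665 = 61.368°.
Δφ = -4.568 − -47.122 = 42.554°.
a = sin²(Δφ/2) + cos φ₁ · cos φ₂ · sin²(Δλ/2) = 0.308310.
c = 2·atan2(√a, √(1−a)) = 1.17734 rad → d = 6371·c ≈ 7500.85 km.

7501 km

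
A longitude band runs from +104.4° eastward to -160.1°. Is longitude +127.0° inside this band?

Band width going east from +104.4° to -160.1°: ((-160.1 − 104.4) mod 360) = 95.5°.
Offset of +127.0° east of the west edge: ((127.0 − 104.4) mod 360) = 22.6°.
22.6° ≤ 95.5° ⇒ inside.

Yes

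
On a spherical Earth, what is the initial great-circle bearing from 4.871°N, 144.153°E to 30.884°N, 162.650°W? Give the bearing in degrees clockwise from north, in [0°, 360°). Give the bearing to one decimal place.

Δλ = -162.650 − 144.153 = -306.803°; wrapped into (−180°, 180°]: 53.197°.
θ = atan2( sin Δλ · cos φ₂ , cos φ₁ · sin φ₂ − sin φ₁ · cos φ₂ · cos Δλ )
  = atan2(0.68717, 0.46779) = 55.755° → normalised to [0°, 360°): 55.755°.

55.8°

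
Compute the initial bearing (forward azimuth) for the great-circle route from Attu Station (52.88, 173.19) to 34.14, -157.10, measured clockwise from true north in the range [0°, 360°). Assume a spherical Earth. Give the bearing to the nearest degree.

Δλ = -157.10 − 173.19 = -330.29°; wrapped into (−180°, 180°]: 29.71°.
θ = atan2( sin Δλ · cos φ₂ , cos φ₁ · sin φ₂ − sin φ₁ · cos φ₂ · cos Δλ )
  = atan2(0.41020, -0.23452) = 119.757° → normalised to [0°, 360°): 119.757°.

120°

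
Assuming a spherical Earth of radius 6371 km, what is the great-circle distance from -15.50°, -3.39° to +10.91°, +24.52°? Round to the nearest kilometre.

Δλ = 24.52 − -3.39 = 27.91°.
Δφ = 10.91 − -15.50 = 26.41°.
a = sin²(Δφ/2) + cos φ₁ · cos φ₂ · sin²(Δλ/2) = 0.107213.
c = 2·atan2(√a, √(1−a)) = 0.66717 rad → d = 6371·c ≈ 4250.56 km.

4251 km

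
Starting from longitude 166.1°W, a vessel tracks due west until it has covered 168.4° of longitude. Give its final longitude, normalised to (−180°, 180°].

Start at -166.1°; shift −168.4° → -334.5°.
-334.5° lies outside (−180°, 180°]; add 360° → +25.5°.

25.5°E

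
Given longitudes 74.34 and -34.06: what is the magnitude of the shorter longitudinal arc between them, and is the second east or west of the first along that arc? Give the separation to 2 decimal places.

108.40° west

Raw difference: -34.06 − 74.34 = -108.4°.
Normalise into (−180°, 180°]: -108.4° stays -108.4°.
Negative ⇒ the second point lies to the west; separation 108.40°.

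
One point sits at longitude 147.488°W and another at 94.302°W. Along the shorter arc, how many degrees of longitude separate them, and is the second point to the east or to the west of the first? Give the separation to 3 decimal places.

53.186° east

Raw difference: -94.302 − -147.488 = 53.186°.
Normalise into (−180°, 180°]: 53.186° stays 53.186°.
Positive ⇒ the second point lies to the east; separation 53.186°.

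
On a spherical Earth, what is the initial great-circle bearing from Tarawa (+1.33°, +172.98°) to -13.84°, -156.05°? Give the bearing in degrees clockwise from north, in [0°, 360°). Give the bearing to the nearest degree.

Δλ = -156.05 − 172.98 = -329.03°; wrapped into (−180°, 180°]: 30.97°.
θ = atan2( sin Δλ · cos φ₂ , cos φ₁ · sin φ₂ − sin φ₁ · cos φ₂ · cos Δλ )
  = atan2(0.49965, -0.25847) = 117.353° → normalised to [0°, 360°): 117.353°.

117°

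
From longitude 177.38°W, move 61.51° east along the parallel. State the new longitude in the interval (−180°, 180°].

Start at -177.38°; shift +61.51° → -115.87°.
-115.87° already lies in (−180°, 180°].

115.87°W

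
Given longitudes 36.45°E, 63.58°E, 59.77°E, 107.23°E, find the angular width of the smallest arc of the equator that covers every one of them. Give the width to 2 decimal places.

Sort the longitudes: +36.45°, +59.77°, +63.58°, +107.23°.
Eastward gaps between consecutive values (wrapping around): 23.32°, 3.81°, 43.65°, 289.22°.
Largest gap = 289.22° ⇒ minimal covering band is its complement: 360° − 289.22° = 70.78°.
Band runs from +36.45° eastward to +107.23°.

70.78°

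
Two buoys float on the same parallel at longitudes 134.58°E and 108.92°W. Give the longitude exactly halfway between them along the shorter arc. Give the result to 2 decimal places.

Signed shortest Δλ from +134.58° to -108.92° is +116.50°.
Midpoint longitude = +134.58° + (+116.50°)/2 = +134.58° + 58.25° = +192.83°.
Normalise into (−180°, 180°]: -167.17°.
(The naïve average (+134.58 + -108.92)/2 = 12.83° is on the wrong side of the globe.)

167.17°W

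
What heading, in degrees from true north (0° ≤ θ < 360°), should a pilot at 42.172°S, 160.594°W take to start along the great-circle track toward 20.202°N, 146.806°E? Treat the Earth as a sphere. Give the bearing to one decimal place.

Δλ = 146.806 − -160.594 = 307.400°; wrapped into (−180°, 180°]: -52.600°.
θ = atan2( sin Δλ · cos φ₂ , cos φ₁ · sin φ₂ − sin φ₁ · cos φ₂ · cos Δλ )
  = atan2(-0.74554, 0.63862) = -49.417° → normalised to [0°, 360°): 310.583°.

310.6°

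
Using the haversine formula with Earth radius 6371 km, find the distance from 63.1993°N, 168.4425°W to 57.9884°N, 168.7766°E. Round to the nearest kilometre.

Δλ = 168.7766 − -168.4425 = 337.2191°; wrapped into (−180°, 180°]: -22.7809°.
Δφ = 57.9884 − 63.1993 = -5.2109°.
a = sin²(Δφ/2) + cos φ₁ · cos φ₂ · sin²(Δλ/2) = 0.011389.
c = 2·atan2(√a, √(1−a)) = 0.21384 rad → d = 6371·c ≈ 1362.40 km.

1362 km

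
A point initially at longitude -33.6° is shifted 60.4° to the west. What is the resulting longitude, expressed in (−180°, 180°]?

-94.0°

Start at -33.6°; shift −60.4° → -94.0°.
-94.0° already lies in (−180°, 180°].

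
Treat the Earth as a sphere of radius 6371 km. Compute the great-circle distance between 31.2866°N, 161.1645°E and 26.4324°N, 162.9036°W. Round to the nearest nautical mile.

1903 nmi

Δλ = -162.9036 − 161.1645 = -324.0681°; wrapped into (−180°, 180°]: 35.9319°.
Δφ = 26.4324 − 31.2866 = -4.8542°.
a = sin²(Δφ/2) + cos φ₁ · cos φ₂ · sin²(Δλ/2) = 0.074600.
c = 2·atan2(√a, √(1−a)) = 0.55329 rad → d = 6371·c ≈ 3525.02 km ≈ 1903.36 nmi.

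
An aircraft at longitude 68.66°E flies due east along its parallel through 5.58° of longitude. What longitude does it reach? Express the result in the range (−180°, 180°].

74.24°E

Start at +68.66°; shift +5.58° → +74.24°.
+74.24° already lies in (−180°, 180°].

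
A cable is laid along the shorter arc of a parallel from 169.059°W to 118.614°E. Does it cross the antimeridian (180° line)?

Naïve |118.614 − -169.059| = 287.673° > 180°, so the shorter arc goes the other way round — across 180°.
Signed shortest Δλ = ((118.614 − -169.059 + 180) mod 360) − 180 = -72.327°.
Going west by 72.327° from -169.059° passes through 180° before reaching +118.614°.

Yes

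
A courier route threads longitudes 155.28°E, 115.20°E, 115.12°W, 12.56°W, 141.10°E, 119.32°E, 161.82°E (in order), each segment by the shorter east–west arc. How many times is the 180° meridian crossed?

Leg 1: +155.28° → +115.20°, shortest Δλ = -40.08° (west) — does not cross 180°.
Leg 2: +115.20° → -115.12°, shortest Δλ = 129.68° (east) — crosses 180°.
Leg 3: -115.12° → -12.56°, shortest Δλ = 102.56° (east) — does not cross 180°.
Leg 4: -12.56° → +141.10°, shortest Δλ = 153.66° (east) — does not cross 180°.
Leg 5: +141.10° → +119.32°, shortest Δλ = -21.78° (west) — does not cross 180°.
Leg 6: +119.32° → +161.82°, shortest Δλ = 42.5° (east) — does not cross 180°.
Total crossings: 1.

1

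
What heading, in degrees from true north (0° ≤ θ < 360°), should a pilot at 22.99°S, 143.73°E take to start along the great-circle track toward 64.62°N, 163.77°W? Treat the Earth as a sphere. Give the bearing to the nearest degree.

20°

Δλ = -163.77 − 143.73 = -307.50°; wrapped into (−180°, 180°]: 52.50°.
θ = atan2( sin Δλ · cos φ₂ , cos φ₁ · sin φ₂ − sin φ₁ · cos φ₂ · cos Δλ )
  = atan2(0.34005, 0.93363) = 20.013° → normalised to [0°, 360°): 20.013°.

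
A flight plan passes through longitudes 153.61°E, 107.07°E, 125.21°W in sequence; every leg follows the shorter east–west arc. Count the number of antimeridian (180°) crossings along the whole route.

Leg 1: +153.61° → +107.07°, shortest Δλ = -46.54° (west) — does not cross 180°.
Leg 2: +107.07° → -125.21°, shortest Δλ = 127.72° (east) — crosses 180°.
Total crossings: 1.

1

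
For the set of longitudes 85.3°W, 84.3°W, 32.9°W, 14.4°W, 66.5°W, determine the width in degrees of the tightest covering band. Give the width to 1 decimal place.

70.9°

Sort the longitudes: -85.3°, -84.3°, -66.5°, -32.9°, -14.4°.
Eastward gaps between consecutive values (wrapping around): 1.0°, 17.8°, 33.6°, 18.5°, 289.1°.
Largest gap = 289.1° ⇒ minimal covering band is its complement: 360° − 289.1° = 70.9°.
Band runs from -85.3° eastward to -14.4°.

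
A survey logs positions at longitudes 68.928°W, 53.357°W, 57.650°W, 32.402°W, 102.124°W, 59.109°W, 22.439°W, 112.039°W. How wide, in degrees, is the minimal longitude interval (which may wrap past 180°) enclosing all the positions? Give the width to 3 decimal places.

Sort the longitudes: -112.039°, -102.124°, -68.928°, -59.109°, -57.650°, -53.357°, -32.402°, -22.439°.
Eastward gaps between consecutive values (wrapping around): 9.915°, 33.196°, 9.819°, 1.459°, 4.293°, 20.955°, 9.963°, 270.400°.
Largest gap = 270.400° ⇒ minimal covering band is its complement: 360° − 270.400° = 89.600°.
Band runs from -112.039° eastward to -22.439°.

89.600°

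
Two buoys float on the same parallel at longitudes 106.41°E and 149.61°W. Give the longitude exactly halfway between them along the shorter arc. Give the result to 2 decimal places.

Signed shortest Δλ from +106.41° to -149.61° is +103.98°.
Midpoint longitude = +106.41° + (+103.98°)/2 = +106.41° + 51.99° = +158.40°.
(The naïve average (+106.41 + -149.61)/2 = -21.6° is on the wrong side of the globe.)

158.40°E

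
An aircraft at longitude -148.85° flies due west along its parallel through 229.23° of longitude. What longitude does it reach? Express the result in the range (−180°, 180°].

-18.08°

Start at -148.85°; shift −229.23° → -378.08°.
-378.08° lies outside (−180°, 180°]; add 360° → -18.08°.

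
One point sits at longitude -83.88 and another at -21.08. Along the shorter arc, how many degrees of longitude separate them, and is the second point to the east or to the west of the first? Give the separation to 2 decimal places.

62.80° east

Raw difference: -21.08 − -83.88 = 62.8°.
Normalise into (−180°, 180°]: 62.8° stays 62.8°.
Positive ⇒ the second point lies to the east; separation 62.80°.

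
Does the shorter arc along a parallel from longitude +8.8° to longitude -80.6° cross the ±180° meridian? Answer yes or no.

Signed shortest Δλ = ((-80.6 − 8.8 + 180) mod 360) − 180 = -89.4°.
Going west by 89.4° from +8.8° reaches -80.6° without touching 180°.

No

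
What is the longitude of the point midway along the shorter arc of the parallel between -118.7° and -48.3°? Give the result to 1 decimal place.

Signed shortest Δλ from -118.7° to -48.3° is +70.4°.
Midpoint longitude = -118.7° + (+70.4°)/2 = -118.7° + 35.2° = -83.5°.

-83.5°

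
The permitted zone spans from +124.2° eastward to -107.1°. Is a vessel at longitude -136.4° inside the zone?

Yes

Band width going east from +124.2° to -107.1°: ((-107.1 − 124.2) mod 360) = 128.7°.
Offset of -136.4° east of the west edge: ((-136.4 − 124.2) mod 360) = 99.4°.
99.4° ≤ 128.7° ⇒ inside.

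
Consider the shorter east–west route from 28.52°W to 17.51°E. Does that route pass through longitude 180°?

No

Signed shortest Δλ = ((17.51 − -28.52 + 180) mod 360) − 180 = 46.03°.
Going east by 46.03° from -28.52° reaches +17.51° without touching 180°.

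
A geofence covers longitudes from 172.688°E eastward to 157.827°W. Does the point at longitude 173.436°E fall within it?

Yes

Band width going east from +172.688° to -157.827°: ((-157.827 − 172.688) mod 360) = 29.485°.
Offset of +173.436° east of the west edge: ((173.436 − 172.688) mod 360) = 0.748°.
0.748° ≤ 29.485° ⇒ inside.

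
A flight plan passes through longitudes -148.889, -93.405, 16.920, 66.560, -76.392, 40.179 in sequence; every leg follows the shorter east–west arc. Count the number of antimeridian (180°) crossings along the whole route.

0

Leg 1: -148.889° → -93.405°, shortest Δλ = 55.484° (east) — does not cross 180°.
Leg 2: -93.405° → +16.920°, shortest Δλ = 110.325° (east) — does not cross 180°.
Leg 3: +16.920° → +66.560°, shortest Δλ = 49.64° (east) — does not cross 180°.
Leg 4: +66.560° → -76.392°, shortest Δλ = -142.952° (west) — does not cross 180°.
Leg 5: -76.392° → +40.179°, shortest Δλ = 116.571° (east) — does not cross 180°.
Total crossings: 0.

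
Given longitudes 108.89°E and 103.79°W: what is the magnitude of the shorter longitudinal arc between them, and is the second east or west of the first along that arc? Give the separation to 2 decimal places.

147.32° east

Raw difference: -103.79 − 108.89 = -212.68°.
Normalise into (−180°, 180°]: -212.68° + 360° = 147.32°.
Positive ⇒ the second point lies to the east; separation 147.32°.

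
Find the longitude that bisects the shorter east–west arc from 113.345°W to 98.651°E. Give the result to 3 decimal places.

172.653°E

Signed shortest Δλ from -113.345° to +98.651° is -148.004°.
Midpoint longitude = -113.345° + (-148.004°)/2 = -113.345° − 74.002° = -187.347°.
Normalise into (−180°, 180°]: +172.653°.
(The naïve average (-113.345 + +98.651)/2 = -7.347° is on the wrong side of the globe.)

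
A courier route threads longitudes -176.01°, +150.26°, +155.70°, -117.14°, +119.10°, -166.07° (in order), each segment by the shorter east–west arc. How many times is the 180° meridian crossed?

Leg 1: -176.01° → +150.26°, shortest Δλ = -33.73° (west) — crosses 180°.
Leg 2: +150.26° → +155.70°, shortest Δλ = 5.44° (east) — does not cross 180°.
Leg 3: +155.70° → -117.14°, shortest Δλ = 87.16° (east) — crosses 180°.
Leg 4: -117.14° → +119.10°, shortest Δλ = -123.76° (west) — crosses 180°.
Leg 5: +119.10° → -166.07°, shortest Δλ = 74.83° (east) — crosses 180°.
Total crossings: 4.

4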